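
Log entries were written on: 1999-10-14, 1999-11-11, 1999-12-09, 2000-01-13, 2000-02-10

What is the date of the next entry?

2000-03-09

Gaps: 28, 28, 35, 28 days — a mix of 28 and 35. Every date is a Thursday.
Each is the 2nd Thursday of its month.
March 2000 — 2nd Thursday is 2000-03-09.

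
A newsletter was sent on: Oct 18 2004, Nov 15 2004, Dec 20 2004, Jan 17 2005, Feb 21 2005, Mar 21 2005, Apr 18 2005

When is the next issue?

Gaps: 28, 35, 28, 35, 28, 28 days — a mix of 28 and 35. Every date is a Monday.
Each is the 3rd Monday of its month.
May 2005 — 3rd Monday is May 16 2005.

May 16 2005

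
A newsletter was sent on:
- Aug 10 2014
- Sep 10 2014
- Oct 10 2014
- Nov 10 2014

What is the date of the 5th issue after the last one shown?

Apr 10 2015

Each date is the 10th; the gaps (31, 30, 31) track the month lengths.
The rule is the 10th of each month.
Next: December 2014 → Dec 10 2014.
Next: January 2015 → Jan 10 2015.
February 2015: Feb 10 2015.
March 2015: Mar 10 2015.
April 2015: Apr 10 2015.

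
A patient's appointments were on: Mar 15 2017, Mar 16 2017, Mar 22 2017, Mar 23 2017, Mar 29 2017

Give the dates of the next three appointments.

Mar 30 2017, Apr 5 2017, Apr 6 2017

Gaps: 1, 6, 1, 6 days — not constant, but cyclic with period 2.
The events fall on every Wednesday and Thursday.
Next Thursday: Mar 30 2017.
The following Wednesday is Apr 5 2017.
Next Thursday: Apr 6 2017.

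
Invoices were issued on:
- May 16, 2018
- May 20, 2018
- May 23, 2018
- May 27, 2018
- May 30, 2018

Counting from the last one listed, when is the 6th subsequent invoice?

June 20, 2018

Gaps: 4, 3, 4, 3 days — not constant, but cyclic with period 2.
The events fall on every Wednesday and Sunday.
The following Sunday is June 3, 2018.
Next Wednesday: June 6, 2018.
Next Sunday: June 10, 2018.
Next Wednesday: June 13, 2018.
The following Sunday is June 17, 2018.
The following Wednesday is June 20, 2018.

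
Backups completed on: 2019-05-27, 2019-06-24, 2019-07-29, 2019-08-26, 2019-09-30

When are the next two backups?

These are Mondays with 28, 35, 28, 35-day gaps.
Each is the final Monday of its month — 2019-07-29 is past the 28th, so '4th Monday' doesn't fit.
October 2019 ends with Monday 2019-10-28.
Last Monday of November 2019: 2019-11-25.

2019-10-28, 2019-11-25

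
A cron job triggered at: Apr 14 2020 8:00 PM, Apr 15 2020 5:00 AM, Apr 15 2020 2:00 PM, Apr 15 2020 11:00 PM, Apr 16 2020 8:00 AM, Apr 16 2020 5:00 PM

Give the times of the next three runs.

Spacing: 9, 9, 9, 9, 9 h — constant 9 h.
Apr 16 2020 5:00 PM + 9 h = Apr 17 2020 2:00 AM.
Apr 17 2020 2:00 AM + 9 h = Apr 17 2020 11:00 AM.
Apr 17 2020 11:00 AM + 9 h = Apr 17 2020 8:00 PM.

Apr 17 2020 2:00 AM, Apr 17 2020 11:00 AM, Apr 17 2020 8:00 PM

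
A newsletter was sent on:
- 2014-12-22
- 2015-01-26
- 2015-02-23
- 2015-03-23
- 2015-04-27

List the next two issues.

2015-05-25, 2015-06-22

Gaps: 35, 28, 28, 35 days — a mix of 28 and 35. Every date is a Monday.
Each is the 4th Monday of its month.
May 2015 — 4th Monday is 2015-05-25.
4th Monday of June 2015: 2015-06-22.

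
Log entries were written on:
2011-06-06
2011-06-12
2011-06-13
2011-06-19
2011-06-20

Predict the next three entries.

2011-06-26, 2011-06-27, 2011-07-03

The gap pattern 6, 1, 6, 1 repeats every 2 events.
These are the Mondays and Sundays of each week.
Next Sunday: 2011-06-26.
The following Monday is 2011-06-27.
The following Sunday is 2011-07-03.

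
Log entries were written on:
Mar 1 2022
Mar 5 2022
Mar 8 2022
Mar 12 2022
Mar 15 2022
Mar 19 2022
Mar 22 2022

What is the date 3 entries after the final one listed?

Apr 2 2022

The gap pattern 4, 3, 4, 3, 4, 3 repeats every 2 events.
These are the Tuesdays and Saturdays of each week.
Next Saturday: Mar 26 2022.
Next Tuesday: Mar 29 2022.
The following Saturday is Apr 2 2022.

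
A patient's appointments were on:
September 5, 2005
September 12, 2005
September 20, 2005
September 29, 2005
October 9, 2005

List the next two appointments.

October 20, 2005; November 1, 2005

Intervals are 7, 8, 9, 10 days — an arithmetic progression with common difference 1.
Next gap: 11 days. October 9, 2005 + 11 days = October 20, 2005.
Next gap: 12 days. October 20, 2005 + 12 days = November 1, 2005.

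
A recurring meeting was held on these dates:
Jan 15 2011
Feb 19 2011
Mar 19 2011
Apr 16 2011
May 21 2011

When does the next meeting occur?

All dates are Saturdays, 35, 28, 28, 35 days apart.
Specifically, the 3rd Saturday of each month.
3rd Saturday of June 2011: Jun 18 2011.

Jun 18 2011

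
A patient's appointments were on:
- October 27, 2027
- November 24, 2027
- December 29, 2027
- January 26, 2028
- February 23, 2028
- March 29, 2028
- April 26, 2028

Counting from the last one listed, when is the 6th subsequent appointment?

These are Wednesdays with 28, 35, 28, 28, 35, 28-day gaps.
Each is the final Wednesday of its month — December 29, 2027 is past the 28th, so '4th Wednesday' doesn't fit.
May 2028 ends with Wednesday May 31, 2028.
Last Wednesday of June 2028: June 28, 2028.
Last Wednesday of July 2028: July 26, 2028.
August 2028 ends with Wednesday August 30, 2028.
September 2028 ends with Wednesday September 27, 2028.
Last Wednesday of October 2028: October 25, 2028.

October 25, 2028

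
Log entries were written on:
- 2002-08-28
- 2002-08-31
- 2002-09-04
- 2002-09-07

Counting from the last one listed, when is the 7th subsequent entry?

Gaps: 3, 4, 3 days — not constant, but cyclic with period 2.
The events fall on every Wednesday and Saturday.
The following Wednesday is 2002-09-11.
Next Saturday: 2002-09-14.
The following Wednesday is 2002-09-18.
Next Saturday: 2002-09-21.
Next Wednesday: 2002-09-25.
The following Saturday is 2002-09-28.
The following Wednesday is 2002-10-02.

2002-10-02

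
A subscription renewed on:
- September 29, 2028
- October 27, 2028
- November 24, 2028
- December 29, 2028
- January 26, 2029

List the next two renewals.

All Fridays; the gaps (28, 28, 35, 28) vary with month length.
This is the last Friday of each month.
Last Friday of February 2029: February 23, 2029.
March 2029 ends with Friday March 30, 2029.

February 23, 2029; March 30, 2029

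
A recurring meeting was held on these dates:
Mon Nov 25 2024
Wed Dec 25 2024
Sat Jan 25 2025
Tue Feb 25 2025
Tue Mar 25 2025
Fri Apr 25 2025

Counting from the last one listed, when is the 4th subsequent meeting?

Mon Aug 25 2025

Each date is the 25th; the gaps (30, 31, 31, 28, 31) track the month lengths.
The rule is the 25th of each month.
May 2025: Sun May 25 2025.
Next: June 2025 → Wed Jun 25 2025.
July 2025: Fri Jul 25 2025.
August 2025: Mon Aug 25 2025.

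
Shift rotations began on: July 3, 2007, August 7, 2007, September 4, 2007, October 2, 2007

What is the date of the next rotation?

November 6, 2007

These are Tuesdays at 28- or 35-day spacing (35, 28, 28).
The pattern: 1st Tuesday of the month.
1st Tuesday of November 2007: November 6, 2007.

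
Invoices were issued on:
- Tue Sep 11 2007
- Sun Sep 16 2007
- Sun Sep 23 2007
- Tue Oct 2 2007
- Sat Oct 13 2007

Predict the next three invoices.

Fri Oct 26 2007, Sat Nov 10 2007, Tue Nov 27 2007

Gaps: 5, 7, 9, 11 days — each gap is 2 larger than the previous one.
Next gap: 13 days. Sat Oct 13 2007 + 13 days = Fri Oct 26 2007.
Next gap: 15 days. Fri Oct 26 2007 + 15 days = Sat Nov 10 2007.
Next gap: 17 days. Sat Nov 10 2007 + 17 days = Tue Nov 27 2007.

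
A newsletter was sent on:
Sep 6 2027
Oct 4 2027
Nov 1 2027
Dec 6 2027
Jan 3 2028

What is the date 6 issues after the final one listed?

Gaps: 28, 28, 35, 28 days — a mix of 28 and 35. Every date is a Monday.
Each is the 1st Monday of its month.
1st Monday of February 2028: Feb 7 2028.
March 2028 — 1st Monday is Mar 6 2028.
1st Monday of April 2028: Apr 3 2028.
1st Monday of May 2028: May 1 2028.
1st Monday of June 2028: Jun 5 2028.
1st Monday of July 2028: Jul 3 2028.

Jul 3 2028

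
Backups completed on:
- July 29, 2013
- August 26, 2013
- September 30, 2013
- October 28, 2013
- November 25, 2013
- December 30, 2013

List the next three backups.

These are Mondays with 28, 35, 28, 28, 35-day gaps.
Each is the final Monday of its month — July 29, 2013 is past the 28th, so '4th Monday' doesn't fit.
Last Monday of January 2014: January 27, 2014.
February 2014 ends with Monday February 24, 2014.
March 2014 ends with Monday March 31, 2014.

January 27, 2014; February 24, 2014; March 31, 2014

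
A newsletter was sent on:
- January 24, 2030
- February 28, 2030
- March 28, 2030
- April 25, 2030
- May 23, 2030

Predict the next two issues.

June 27, 2030; July 25, 2030

Gaps: 35, 28, 28, 28 days — a mix of 28 and 35. Every date is a Thursday.
Each is the 4th Thursday of its month.
June 2030 — 4th Thursday is June 27, 2030.
July 2030 — 4th Thursday is July 25, 2030.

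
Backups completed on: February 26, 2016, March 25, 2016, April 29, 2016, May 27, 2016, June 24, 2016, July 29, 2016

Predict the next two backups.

August 26, 2016; September 30, 2016

Every date is a Friday; gaps 28, 35, 28, 28, 35 days.
Each is the last Friday of its month (at least one falls on the 29th or later, ruling out '4th Friday').
August 2016 ends with Friday August 26, 2016.
Last Friday of September 2016: September 30, 2016.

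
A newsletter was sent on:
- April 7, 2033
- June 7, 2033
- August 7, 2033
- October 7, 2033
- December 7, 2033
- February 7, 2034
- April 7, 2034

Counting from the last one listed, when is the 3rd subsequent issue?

October 7, 2034

The day-of-month is always 7 (61, 61, 61, 61, 62, 59 days between events).
So this recurs on the 7th of every 2 months.
Next: June 2034 → June 7, 2034.
August 2034: August 7, 2034.
October 2034: October 7, 2034.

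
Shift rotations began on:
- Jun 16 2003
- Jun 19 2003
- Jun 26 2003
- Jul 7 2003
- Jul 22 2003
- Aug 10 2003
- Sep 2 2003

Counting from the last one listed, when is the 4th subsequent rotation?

Jan 12 2004

The spacing grows by 4 each time: 3, 7, 11, 15, 19, 23 days.
Next gap: 27 days. Sep 2 2003 + 27 days = Sep 29 2003.
Next gap: 31 days. Sep 29 2003 + 31 days = Oct 30 2003.
Next gap: 35 days. Oct 30 2003 + 35 days = Dec 4 2003.
Next gap: 39 days. Dec 4 2003 + 39 days = Jan 12 2004.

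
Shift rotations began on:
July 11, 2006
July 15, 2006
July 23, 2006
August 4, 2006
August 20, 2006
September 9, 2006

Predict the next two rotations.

October 3, 2006; October 31, 2006

Intervals are 4, 8, 12, 16, 20 days — an arithmetic progression with common difference 4.
Next gap: 24 days. September 9, 2006 + 24 days = October 3, 2006.
Next gap: 28 days. October 3, 2006 + 28 days = October 31, 2006.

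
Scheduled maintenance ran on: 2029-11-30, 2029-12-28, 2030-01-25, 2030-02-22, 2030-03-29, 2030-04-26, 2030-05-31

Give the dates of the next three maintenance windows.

All Fridays; the gaps (28, 28, 28, 35, 28, 35) vary with month length.
This is the last Friday of each month.
Last Friday of June 2030: 2030-06-28.
July 2030 ends with Friday 2030-07-26.
August 2030 ends with Friday 2030-08-30.

2030-06-28, 2030-07-26, 2030-08-30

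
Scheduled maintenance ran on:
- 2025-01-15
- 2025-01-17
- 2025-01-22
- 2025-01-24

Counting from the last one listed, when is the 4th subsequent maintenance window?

Gaps: 2, 5, 2 days — not constant, but cyclic with period 2.
The events fall on every Wednesday and Friday.
Next Wednesday: 2025-01-29.
Next Friday: 2025-01-31.
Next Wednesday: 2025-02-05.
Next Friday: 2025-02-07.

2025-02-07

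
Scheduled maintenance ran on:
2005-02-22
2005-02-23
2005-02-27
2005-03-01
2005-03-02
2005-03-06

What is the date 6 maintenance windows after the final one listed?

2005-03-20

Every event lands on a Tuesday or Wednesday or Sunday (gaps cycle 1, 4, 2, 1, 4).
So the schedule is: every Tuesday, Wednesday and Sunday.
The following Tuesday is 2005-03-08.
Next Wednesday: 2005-03-09.
The following Sunday is 2005-03-13.
Next Tuesday: 2005-03-15.
Next Wednesday: 2005-03-16.
The following Sunday is 2005-03-20.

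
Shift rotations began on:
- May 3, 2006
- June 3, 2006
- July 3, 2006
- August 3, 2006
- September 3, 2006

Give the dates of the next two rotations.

October 3, 2006; November 3, 2006

Each date is the 3rd; the gaps (31, 30, 31, 31) track the month lengths.
The rule is the 3rd of each month.
October 2006: October 3, 2006.
Next: November 2006 → November 3, 2006.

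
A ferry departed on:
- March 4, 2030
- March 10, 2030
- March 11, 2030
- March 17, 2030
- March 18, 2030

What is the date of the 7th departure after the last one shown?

April 14, 2030

Every event lands on a Monday or Sunday (gaps cycle 6, 1, 6, 1).
So the schedule is: every Monday and Sunday.
The following Sunday is March 24, 2030.
The following Monday is March 25, 2030.
The following Sunday is March 31, 2030.
The following Monday is April 1, 2030.
Next Sunday: April 7, 2030.
Next Monday: April 8, 2030.
The following Sunday is April 14, 2030.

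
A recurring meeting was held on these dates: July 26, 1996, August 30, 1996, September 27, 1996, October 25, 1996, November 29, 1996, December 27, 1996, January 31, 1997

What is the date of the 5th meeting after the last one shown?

June 27, 1997

Every date is a Friday; gaps 35, 28, 28, 35, 28, 35 days.
Each is the last Friday of its month (at least one falls on the 29th or later, ruling out '4th Friday').
Last Friday of February 1997: February 28, 1997.
Last Friday of March 1997: March 28, 1997.
Last Friday of April 1997: April 25, 1997.
May 1997 ends with Friday May 30, 1997.
Last Friday of June 1997: June 27, 1997.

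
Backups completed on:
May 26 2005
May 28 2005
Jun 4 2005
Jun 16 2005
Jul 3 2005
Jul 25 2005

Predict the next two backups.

Aug 21 2005, Sep 22 2005

Intervals are 2, 7, 12, 17, 22 days — an arithmetic progression with common difference 5.
Next gap: 27 days. Jul 25 2005 + 27 days = Aug 21 2005.
Next gap: 32 days. Aug 21 2005 + 32 days = Sep 22 2005.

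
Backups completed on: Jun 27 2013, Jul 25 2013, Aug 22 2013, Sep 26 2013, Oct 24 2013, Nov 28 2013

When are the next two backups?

All dates are Thursdays, 28, 28, 35, 28, 35 days apart.
Specifically, the 4th Thursday of each month.
December 2013 — 4th Thursday is Dec 26 2013.
4th Thursday of January 2014: Jan 23 2014.

Dec 26 2013, Jan 23 2014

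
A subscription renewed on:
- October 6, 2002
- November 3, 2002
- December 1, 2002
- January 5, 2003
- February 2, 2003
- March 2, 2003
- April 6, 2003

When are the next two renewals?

These are Sundays at 28- or 35-day spacing (28, 28, 35, 28, 28, 35).
The pattern: 1st Sunday of the month.
May 2003 — 1st Sunday is May 4, 2003.
June 2003 — 1st Sunday is June 1, 2003.

May 4, 2003; June 1, 2003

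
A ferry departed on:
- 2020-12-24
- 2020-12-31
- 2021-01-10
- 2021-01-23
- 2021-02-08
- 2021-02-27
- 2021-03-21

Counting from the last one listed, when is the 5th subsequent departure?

2021-08-23

Intervals are 7, 10, 13, 16, 19, 22 days — an arithmetic progression with common difference 3.
Next gap: 25 days. 2021-03-21 + 25 days = 2021-04-15.
Next gap: 28 days. 2021-04-15 + 28 days = 2021-05-13.
Next gap: 31 days. 2021-05-13 + 31 days = 2021-06-13.
Next gap: 34 days. 2021-06-13 + 34 days = 2021-07-17.
Next gap: 37 days. 2021-07-17 + 37 days = 2021-08-23.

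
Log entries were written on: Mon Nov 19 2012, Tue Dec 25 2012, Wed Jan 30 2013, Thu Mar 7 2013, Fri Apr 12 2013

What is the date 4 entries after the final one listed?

Every event comes 36 days after the last (36, 36, 36, 36).
Fri Apr 12 2013 + 36 days = Sat May 18 2013.
Sat May 18 2013 + 36 days = Sun Jun 23 2013.
Sun Jun 23 2013 + 36 days = Mon Jul 29 2013.
Mon Jul 29 2013 + 36 days = Tue Sep 3 2013.

Tue Sep 3 2013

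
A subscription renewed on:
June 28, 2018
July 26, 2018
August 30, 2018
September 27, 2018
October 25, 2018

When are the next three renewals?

November 29, 2018; December 27, 2018; January 31, 2019

These are Thursdays with 28, 35, 28, 28-day gaps.
Each is the final Thursday of its month — August 30, 2018 is past the 28th, so '4th Thursday' doesn't fit.
Last Thursday of November 2018: November 29, 2018.
Last Thursday of December 2018: December 27, 2018.
January 2019 ends with Thursday January 31, 2019.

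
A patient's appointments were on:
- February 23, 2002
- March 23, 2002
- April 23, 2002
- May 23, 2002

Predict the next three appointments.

June 23, 2002; July 23, 2002; August 23, 2002

Gaps: 28, 31, 30 days — not constant. Every event is on the 23rd of the month.
Pattern: the 23rd of each month.
June 2002: June 23, 2002.
July 2002: July 23, 2002.
Next: August 2002 → August 23, 2002.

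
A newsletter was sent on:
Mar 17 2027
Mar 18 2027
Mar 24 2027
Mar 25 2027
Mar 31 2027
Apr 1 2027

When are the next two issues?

Every event lands on a Wednesday or Thursday (gaps cycle 1, 6, 1, 6, 1).
So the schedule is: every Wednesday and Thursday.
The following Wednesday is Apr 7 2027.
Next Thursday: Apr 8 2027.

Apr 7 2027, Apr 8 2027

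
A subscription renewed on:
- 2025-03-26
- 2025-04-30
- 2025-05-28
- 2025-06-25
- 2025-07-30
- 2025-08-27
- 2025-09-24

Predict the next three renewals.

2025-10-29, 2025-11-26, 2025-12-31

These are Wednesdays with 35, 28, 28, 35, 28, 28-day gaps.
Each is the final Wednesday of its month — 2025-04-30 is past the 28th, so '4th Wednesday' doesn't fit.
Last Wednesday of October 2025: 2025-10-29.
November 2025 ends with Wednesday 2025-11-26.
December 2025 ends with Wednesday 2025-12-31.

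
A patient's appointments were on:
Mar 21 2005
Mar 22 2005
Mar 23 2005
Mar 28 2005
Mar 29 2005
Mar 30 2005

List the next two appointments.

Apr 4 2005, Apr 5 2005

Every event lands on a Monday or Tuesday or Wednesday (gaps cycle 1, 1, 5, 1, 1).
So the schedule is: every Monday, Tuesday and Wednesday.
Next Monday: Apr 4 2005.
Next Tuesday: Apr 5 2005.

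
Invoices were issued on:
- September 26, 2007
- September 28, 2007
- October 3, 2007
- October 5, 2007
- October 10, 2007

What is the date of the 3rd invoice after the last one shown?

October 19, 2007

The gap pattern 2, 5, 2, 5 repeats every 2 events.
These are the Wednesdays and Fridays of each week.
The following Friday is October 12, 2007.
Next Wednesday: October 17, 2007.
The following Friday is October 19, 2007.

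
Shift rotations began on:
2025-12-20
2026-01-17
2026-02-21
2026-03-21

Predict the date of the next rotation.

2026-04-18

These are Saturdays at 28- or 35-day spacing (28, 35, 28).
The pattern: 3rd Saturday of the month.
3rd Saturday of April 2026: 2026-04-18.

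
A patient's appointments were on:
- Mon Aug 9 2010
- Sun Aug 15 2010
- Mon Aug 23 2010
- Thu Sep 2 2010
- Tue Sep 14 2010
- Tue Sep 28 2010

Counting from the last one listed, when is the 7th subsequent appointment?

The spacing grows by 2 each time: 6, 8, 10, 12, 14 days.
Next gap: 16 days. Tue Sep 28 2010 + 16 days = Thu Oct 14 2010.
Next gap: 18 days. Thu Oct 14 2010 + 18 days = Mon Nov 1 2010.
Next gap: 20 days. Mon Nov 1 2010 + 20 days = Sun Nov 21 2010.
Next gap: 22 days. Sun Nov 21 2010 + 22 days = Mon Dec 13 2010.
Next gap: 24 days. Mon Dec 13 2010 + 24 days = Thu Jan 6 2011.
Next gap: 26 days. Thu Jan 6 2011 + 26 days = Tue Feb 1 2011.
Next gap: 28 days. Tue Feb 1 2011 + 28 days = Tue Mar 1 2011.

Tue Mar 1 2011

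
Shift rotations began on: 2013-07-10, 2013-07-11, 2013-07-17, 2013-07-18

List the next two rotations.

2013-07-24, 2013-07-25

The gap pattern 1, 6, 1 repeats every 2 events.
These are the Wednesdays and Thursdays of each week.
Next Wednesday: 2013-07-24.
Next Thursday: 2013-07-25.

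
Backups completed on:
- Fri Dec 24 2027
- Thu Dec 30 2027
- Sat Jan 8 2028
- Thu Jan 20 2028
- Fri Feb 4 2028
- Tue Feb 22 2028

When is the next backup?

The spacing grows by 3 each time: 6, 9, 12, 15, 18 days.
Next gap: 21 days. Tue Feb 22 2028 + 21 days = Tue Mar 14 2028.

Tue Mar 14 2028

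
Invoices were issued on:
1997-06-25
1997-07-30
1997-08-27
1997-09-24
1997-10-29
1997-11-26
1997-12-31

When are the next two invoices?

Every date is a Wednesday; gaps 35, 28, 28, 35, 28, 35 days.
Each is the last Wednesday of its month (at least one falls on the 29th or later, ruling out '4th Wednesday').
January 1998 ends with Wednesday 1998-01-28.
February 1998 ends with Wednesday 1998-02-25.

1998-01-28, 1998-02-25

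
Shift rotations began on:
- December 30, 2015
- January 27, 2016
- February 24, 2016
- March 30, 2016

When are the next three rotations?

All Wednesdays; the gaps (28, 28, 35) vary with month length.
This is the last Wednesday of each month.
April 2016 ends with Wednesday April 27, 2016.
May 2016 ends with Wednesday May 25, 2016.
June 2016 ends with Wednesday June 29, 2016.

April 27, 2016; May 25, 2016; June 29, 2016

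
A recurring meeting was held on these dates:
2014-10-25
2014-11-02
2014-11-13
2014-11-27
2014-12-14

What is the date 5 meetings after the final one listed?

Intervals are 8, 11, 14, 17 days — an arithmetic progression with common difference 3.
Next gap: 20 days. 2014-12-14 + 20 days = 2015-01-03.
Next gap: 23 days. 2015-01-03 + 23 days = 2015-01-26.
Next gap: 26 days. 2015-01-26 + 26 days = 2015-02-21.
Next gap: 29 days. 2015-02-21 + 29 days = 2015-03-22.
Next gap: 32 days. 2015-03-22 + 32 days = 2015-04-23.

2015-04-23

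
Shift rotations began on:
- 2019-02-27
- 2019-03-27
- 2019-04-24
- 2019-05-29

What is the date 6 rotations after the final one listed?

2019-11-27

Every date is a Wednesday; gaps 28, 28, 35 days.
Each is the last Wednesday of its month (at least one falls on the 29th or later, ruling out '4th Wednesday').
Last Wednesday of June 2019: 2019-06-26.
Last Wednesday of July 2019: 2019-07-31.
Last Wednesday of August 2019: 2019-08-28.
September 2019 ends with Wednesday 2019-09-25.
October 2019 ends with Wednesday 2019-10-30.
Last Wednesday of November 2019: 2019-11-27.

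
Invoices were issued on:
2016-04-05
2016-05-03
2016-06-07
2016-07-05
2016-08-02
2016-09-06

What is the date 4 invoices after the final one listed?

2017-01-03

Gaps: 28, 35, 28, 28, 35 days — a mix of 28 and 35. Every date is a Tuesday.
Each is the 1st Tuesday of its month.
October 2016 — 1st Tuesday is 2016-10-04.
November 2016 — 1st Tuesday is 2016-11-01.
December 2016 — 1st Tuesday is 2016-12-06.
January 2017 — 1st Tuesday is 2017-01-03.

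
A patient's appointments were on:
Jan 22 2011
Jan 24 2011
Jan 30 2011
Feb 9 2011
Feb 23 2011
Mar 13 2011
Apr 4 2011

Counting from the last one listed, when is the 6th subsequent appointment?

Intervals are 2, 6, 10, 14, 18, 22 days — an arithmetic progression with common difference 4.
Next gap: 26 days. Apr 4 2011 + 26 days = Apr 30 2011.
Next gap: 30 days. Apr 30 2011 + 30 days = May 30 2011.
Next gap: 34 days. May 30 2011 + 34 days = Jul 3 2011.
Next gap: 38 days. Jul 3 2011 + 38 days = Aug 10 2011.
Next gap: 42 days. Aug 10 2011 + 42 days = Sep 21 2011.
Next gap: 46 days. Sep 21 2011 + 46 days = Nov 6 2011.

Nov 6 2011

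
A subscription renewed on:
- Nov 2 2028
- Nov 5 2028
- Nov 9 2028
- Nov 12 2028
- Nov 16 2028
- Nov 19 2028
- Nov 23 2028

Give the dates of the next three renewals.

Nov 26 2028, Nov 30 2028, Dec 3 2028

Gaps: 3, 4, 3, 4, 3, 4 days — not constant, but cyclic with period 2.
The events fall on every Thursday and Sunday.
Next Sunday: Nov 26 2028.
The following Thursday is Nov 30 2028.
Next Sunday: Dec 3 2028.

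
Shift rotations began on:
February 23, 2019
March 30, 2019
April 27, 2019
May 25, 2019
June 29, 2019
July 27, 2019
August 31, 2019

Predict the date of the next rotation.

Every date is a Saturday; gaps 35, 28, 28, 35, 28, 35 days.
Each is the last Saturday of its month (at least one falls on the 29th or later, ruling out '4th Saturday').
Last Saturday of September 2019: September 28, 2019.

September 28, 2019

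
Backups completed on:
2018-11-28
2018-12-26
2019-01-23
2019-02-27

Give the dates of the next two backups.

These are Wednesdays at 28- or 35-day spacing (28, 28, 35).
The pattern: 4th Wednesday of the month.
March 2019 — 4th Wednesday is 2019-03-27.
4th Wednesday of April 2019: 2019-04-24.

2019-03-27, 2019-04-24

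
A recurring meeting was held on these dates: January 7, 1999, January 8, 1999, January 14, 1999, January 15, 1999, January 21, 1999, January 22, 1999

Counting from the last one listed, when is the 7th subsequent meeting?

Every event lands on a Thursday or Friday (gaps cycle 1, 6, 1, 6, 1).
So the schedule is: every Thursday and Friday.
The following Thursday is January 28, 1999.
The following Friday is January 29, 1999.
Next Thursday: February 4, 1999.
Next Friday: February 5, 1999.
Next Thursday: February 11, 1999.
Next Friday: February 12, 1999.
The following Thursday is February 18, 1999.

February 18, 1999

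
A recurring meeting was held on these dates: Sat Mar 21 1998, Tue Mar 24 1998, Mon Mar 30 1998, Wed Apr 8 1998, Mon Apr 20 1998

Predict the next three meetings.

The spacing grows by 3 each time: 3, 6, 9, 12 days.
Next gap: 15 days. Mon Apr 20 1998 + 15 days = Tue May 5 1998.
Next gap: 18 days. Tue May 5 1998 + 18 days = Sat May 23 1998.
Next gap: 21 days. Sat May 23 1998 + 21 days = Sat Jun 13 1998.

Tue May 5 1998, Sat May 23 1998, Sat Jun 13 1998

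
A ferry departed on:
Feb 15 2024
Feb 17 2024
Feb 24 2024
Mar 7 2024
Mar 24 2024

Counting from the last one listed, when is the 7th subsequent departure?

Dec 8 2024

The spacing grows by 5 each time: 2, 7, 12, 17 days.
Next gap: 22 days. Mar 24 2024 + 22 days = Apr 15 2024.
Next gap: 27 days. Apr 15 2024 + 27 days = May 12 2024.
Next gap: 32 days. May 12 2024 + 32 days = Jun 13 2024.
Next gap: 37 days. Jun 13 2024 + 37 days = Jul 20 2024.
Next gap: 42 days. Jul 20 2024 + 42 days = Aug 31 2024.
Next gap: 47 days. Aug 31 2024 + 47 days = Oct 17 2024.
Next gap: 52 days. Oct 17 2024 + 52 days = Dec 8 2024.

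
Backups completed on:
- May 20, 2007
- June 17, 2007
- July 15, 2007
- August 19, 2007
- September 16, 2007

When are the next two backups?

October 21, 2007; November 18, 2007

These are Sundays at 28- or 35-day spacing (28, 28, 35, 28).
The pattern: 3rd Sunday of the month.
October 2007 — 3rd Sunday is October 21, 2007.
November 2007 — 3rd Sunday is November 18, 2007.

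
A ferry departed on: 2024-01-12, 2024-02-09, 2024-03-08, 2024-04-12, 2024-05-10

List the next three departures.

2024-06-14, 2024-07-12, 2024-08-09

These are Fridays at 28- or 35-day spacing (28, 28, 35, 28).
The pattern: 2nd Friday of the month.
June 2024 — 2nd Friday is 2024-06-14.
2nd Friday of July 2024: 2024-07-12.
August 2024 — 2nd Friday is 2024-08-09.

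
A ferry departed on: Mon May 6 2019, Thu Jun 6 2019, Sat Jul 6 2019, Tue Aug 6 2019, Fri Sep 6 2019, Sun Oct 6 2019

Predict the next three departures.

Wed Nov 6 2019, Fri Dec 6 2019, Mon Jan 6 2020

Gaps: 31, 30, 31, 31, 30 days — not constant. Every event is on the 6th of the month.
Pattern: the 6th of each month.
November 2019: Wed Nov 6 2019.
December 2019: Fri Dec 6 2019.
January 2020: Mon Jan 6 2020.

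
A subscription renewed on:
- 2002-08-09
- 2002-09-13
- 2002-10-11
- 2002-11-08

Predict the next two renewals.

These are Fridays at 28- or 35-day spacing (35, 28, 28).
The pattern: 2nd Friday of the month.
December 2002 — 2nd Friday is 2002-12-13.
2nd Friday of January 2003: 2003-01-10.

2002-12-13, 2003-01-10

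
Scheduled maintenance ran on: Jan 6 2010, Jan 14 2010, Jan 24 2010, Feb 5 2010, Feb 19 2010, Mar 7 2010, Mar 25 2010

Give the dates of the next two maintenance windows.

Apr 14 2010, May 6 2010

The spacing grows by 2 each time: 8, 10, 12, 14, 16, 18 days.
Next gap: 20 days. Mar 25 2010 + 20 days = Apr 14 2010.
Next gap: 22 days. Apr 14 2010 + 22 days = May 6 2010.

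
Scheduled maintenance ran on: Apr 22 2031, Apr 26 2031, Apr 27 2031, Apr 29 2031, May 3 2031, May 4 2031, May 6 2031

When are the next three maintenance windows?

The gap pattern 4, 1, 2, 4, 1, 2 repeats every 3 events.
These are the Tuesdays, Saturdays and Sundays of each week.
Next Saturday: May 10 2031.
Next Sunday: May 11 2031.
Next Tuesday: May 13 2031.

May 10 2031, May 11 2031, May 13 2031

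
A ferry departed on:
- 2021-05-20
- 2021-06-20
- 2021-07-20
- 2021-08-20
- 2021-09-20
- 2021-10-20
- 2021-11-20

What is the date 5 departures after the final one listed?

2022-04-20

Gaps: 31, 30, 31, 31, 30, 31 days — not constant. Every event is on the 20th of the month.
Pattern: the 20th of each month.
Next: December 2021 → 2021-12-20.
Next: January 2022 → 2022-01-20.
Next: February 2022 → 2022-02-20.
March 2022: 2022-03-20.
April 2022: 2022-04-20.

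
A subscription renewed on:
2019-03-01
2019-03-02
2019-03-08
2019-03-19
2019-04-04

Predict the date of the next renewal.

2019-04-25

Gaps: 1, 6, 11, 16 days — each gap is 5 larger than the previous one.
Next gap: 21 days. 2019-04-04 + 21 days = 2019-04-25.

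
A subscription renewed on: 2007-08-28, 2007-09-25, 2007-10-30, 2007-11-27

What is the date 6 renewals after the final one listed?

These are Tuesdays with 28, 35, 28-day gaps.
Each is the final Tuesday of its month — 2007-10-30 is past the 28th, so '4th Tuesday' doesn't fit.
Last Tuesday of December 2007: 2007-12-25.
January 2008 ends with Tuesday 2008-01-29.
Last Tuesday of February 2008: 2008-02-26.
Last Tuesday of March 2008: 2008-03-25.
April 2008 ends with Tuesday 2008-04-29.
Last Tuesday of May 2008: 2008-05-27.

2008-05-27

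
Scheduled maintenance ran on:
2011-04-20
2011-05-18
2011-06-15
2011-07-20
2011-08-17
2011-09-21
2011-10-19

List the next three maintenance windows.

Gaps: 28, 28, 35, 28, 35, 28 days — a mix of 28 and 35. Every date is a Wednesday.
Each is the 3rd Wednesday of its month.
3rd Wednesday of November 2011: 2011-11-16.
3rd Wednesday of December 2011: 2011-12-21.
3rd Wednesday of January 2012: 2012-01-18.

2011-11-16, 2011-12-21, 2012-01-18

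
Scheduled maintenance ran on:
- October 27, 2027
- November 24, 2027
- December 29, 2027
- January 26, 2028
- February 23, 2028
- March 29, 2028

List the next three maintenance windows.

Every date is a Wednesday; gaps 28, 35, 28, 28, 35 days.
Each is the last Wednesday of its month (at least one falls on the 29th or later, ruling out '4th Wednesday').
April 2028 ends with Wednesday April 26, 2028.
May 2028 ends with Wednesday May 31, 2028.
June 2028 ends with Wednesday June 28, 2028.

April 26, 2028; May 31, 2028; June 28, 2028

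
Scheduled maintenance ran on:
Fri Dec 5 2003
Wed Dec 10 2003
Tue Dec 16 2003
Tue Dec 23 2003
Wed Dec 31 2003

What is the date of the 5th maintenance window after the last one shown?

Tue Feb 24 2004

Intervals are 5, 6, 7, 8 days — an arithmetic progression with common difference 1.
Next gap: 9 days. Wed Dec 31 2003 + 9 days = Fri Jan 9 2004.
Next gap: 10 days. Fri Jan 9 2004 + 10 days = Mon Jan 19 2004.
Next gap: 11 days. Mon Jan 19 2004 + 11 days = Fri Jan 30 2004.
Next gap: 12 days. Fri Jan 30 2004 + 12 days = Wed Feb 11 2004.
Next gap: 13 days. Wed Feb 11 2004 + 13 days = Tue Feb 24 2004.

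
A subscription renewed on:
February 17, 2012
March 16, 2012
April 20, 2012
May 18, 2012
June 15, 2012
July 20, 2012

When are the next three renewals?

These are Fridays at 28- or 35-day spacing (28, 35, 28, 28, 35).
The pattern: 3rd Friday of the month.
3rd Friday of August 2012: August 17, 2012.
September 2012 — 3rd Friday is September 21, 2012.
3rd Friday of October 2012: October 19, 2012.

August 17, 2012; September 21, 2012; October 19, 2012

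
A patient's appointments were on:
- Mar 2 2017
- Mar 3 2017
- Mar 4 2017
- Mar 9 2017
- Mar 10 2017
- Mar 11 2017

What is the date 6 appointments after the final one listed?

Every event lands on a Thursday or Friday or Saturday (gaps cycle 1, 1, 5, 1, 1).
So the schedule is: every Thursday, Friday and Saturday.
Next Thursday: Mar 16 2017.
Next Friday: Mar 17 2017.
The following Saturday is Mar 18 2017.
Next Thursday: Mar 23 2017.
Next Friday: Mar 24 2017.
The following Saturday is Mar 25 2017.

Mar 25 2017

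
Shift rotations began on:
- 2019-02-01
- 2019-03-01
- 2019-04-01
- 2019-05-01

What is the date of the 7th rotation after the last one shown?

2019-12-01

Each date is the 1st; the gaps (28, 31, 30) track the month lengths.
The rule is the 1st of each month.
Next: June 2019 → 2019-06-01.
Next: July 2019 → 2019-07-01.
Next: August 2019 → 2019-08-01.
September 2019: 2019-09-01.
Next: October 2019 → 2019-10-01.
Next: November 2019 → 2019-11-01.
December 2019: 2019-12-01.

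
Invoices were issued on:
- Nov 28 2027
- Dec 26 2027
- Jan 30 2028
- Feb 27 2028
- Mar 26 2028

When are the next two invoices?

All Sundays; the gaps (28, 35, 28, 28) vary with month length.
This is the last Sunday of each month.
Last Sunday of April 2028: Apr 30 2028.
May 2028 ends with Sunday May 28 2028.

Apr 30 2028, May 28 2028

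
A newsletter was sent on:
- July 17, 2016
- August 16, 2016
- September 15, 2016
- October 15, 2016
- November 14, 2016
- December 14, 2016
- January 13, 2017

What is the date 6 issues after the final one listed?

Every event comes 30 days after the last (30, 30, 30, 30, 30, 30).
January 13, 2017 + 30 days = February 12, 2017.
February 12, 2017 + 30 days = March 14, 2017.
March 14, 2017 + 30 days = April 13, 2017.
April 13, 2017 + 30 days = May 13, 2017.
May 13, 2017 + 30 days = June 12, 2017.
June 12, 2017 + 30 days = July 12, 2017.

July 12, 2017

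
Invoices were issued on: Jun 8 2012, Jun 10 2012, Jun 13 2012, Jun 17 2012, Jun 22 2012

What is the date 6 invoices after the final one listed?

Gaps: 2, 3, 4, 5 days — each gap is 1 larger than the previous one.
Next gap: 6 days. Jun 22 2012 + 6 days = Jun 28 2012.
Next gap: 7 days. Jun 28 2012 + 7 days = Jul 5 2012.
Next gap: 8 days. Jul 5 2012 + 8 days = Jul 13 2012.
Next gap: 9 days. Jul 13 2012 + 9 days = Jul 22 2012.
Next gap: 10 days. Jul 22 2012 + 10 days = Aug 1 2012.
Next gap: 11 days. Aug 1 2012 + 11 days = Aug 12 2012.

Aug 12 2012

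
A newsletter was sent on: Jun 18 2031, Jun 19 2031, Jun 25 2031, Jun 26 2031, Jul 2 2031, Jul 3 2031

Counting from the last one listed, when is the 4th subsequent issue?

Gaps: 1, 6, 1, 6, 1 days — not constant, but cyclic with period 2.
The events fall on every Wednesday and Thursday.
Next Wednesday: Jul 9 2031.
The following Thursday is Jul 10 2031.
Next Wednesday: Jul 16 2031.
The following Thursday is Jul 17 2031.

Jul 17 2031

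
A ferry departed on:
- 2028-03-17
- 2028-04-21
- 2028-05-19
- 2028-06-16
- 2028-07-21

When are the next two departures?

These are Fridays at 28- or 35-day spacing (35, 28, 28, 35).
The pattern: 3rd Friday of the month.
August 2028 — 3rd Friday is 2028-08-18.
September 2028 — 3rd Friday is 2028-09-15.

2028-08-18, 2028-09-15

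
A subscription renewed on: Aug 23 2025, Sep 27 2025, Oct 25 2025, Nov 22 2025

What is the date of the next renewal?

Dec 27 2025

These are Saturdays at 28- or 35-day spacing (35, 28, 28).
The pattern: 4th Saturday of the month.
December 2025 — 4th Saturday is Dec 27 2025.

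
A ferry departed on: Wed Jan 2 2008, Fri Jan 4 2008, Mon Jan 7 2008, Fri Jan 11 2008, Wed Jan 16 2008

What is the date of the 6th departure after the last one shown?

Intervals are 2, 3, 4, 5 days — an arithmetic progression with common difference 1.
Next gap: 6 days. Wed Jan 16 2008 + 6 days = Tue Jan 22 2008.
Next gap: 7 days. Tue Jan 22 2008 + 7 days = Tue Jan 29 2008.
Next gap: 8 days. Tue Jan 29 2008 + 8 days = Wed Feb 6 2008.
Next gap: 9 days. Wed Feb 6 2008 + 9 days = Fri Feb 15 2008.
Next gap: 10 days. Fri Feb 15 2008 + 10 days = Mon Feb 25 2008.
Next gap: 11 days. Mon Feb 25 2008 + 11 days = Fri Mar 7 2008.

Fri Mar 7 2008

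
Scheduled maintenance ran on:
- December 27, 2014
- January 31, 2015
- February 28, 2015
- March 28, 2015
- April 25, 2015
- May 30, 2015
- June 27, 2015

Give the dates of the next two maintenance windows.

These are Saturdays with 35, 28, 28, 28, 35, 28-day gaps.
Each is the final Saturday of its month — January 31, 2015 is past the 28th, so '4th Saturday' doesn't fit.
July 2015 ends with Saturday July 25, 2015.
August 2015 ends with Saturday August 29, 2015.

July 25, 2015; August 29, 2015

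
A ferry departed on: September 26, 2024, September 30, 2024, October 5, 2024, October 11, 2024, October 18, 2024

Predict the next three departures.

The spacing grows by 1 each time: 4, 5, 6, 7 days.
Next gap: 8 days. October 18, 2024 + 8 days = October 26, 2024.
Next gap: 9 days. October 26, 2024 + 9 days = November 4, 2024.
Next gap: 10 days. November 4, 2024 + 10 days = November 14, 2024.

October 26, 2024; November 4, 2024; November 14, 2024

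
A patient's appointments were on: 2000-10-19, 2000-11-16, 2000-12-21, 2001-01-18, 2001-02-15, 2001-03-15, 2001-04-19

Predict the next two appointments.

Gaps: 28, 35, 28, 28, 28, 35 days — a mix of 28 and 35. Every date is a Thursday.
Each is the 3rd Thursday of its month.
3rd Thursday of May 2001: 2001-05-17.
June 2001 — 3rd Thursday is 2001-06-21.

2001-05-17, 2001-06-21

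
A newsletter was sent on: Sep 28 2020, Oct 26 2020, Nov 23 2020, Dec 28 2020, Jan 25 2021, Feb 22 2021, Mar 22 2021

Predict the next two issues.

Apr 26 2021, May 24 2021

All dates are Mondays, 28, 28, 35, 28, 28, 28 days apart.
Specifically, the 4th Monday of each month.
April 2021 — 4th Monday is Apr 26 2021.
May 2021 — 4th Monday is May 24 2021.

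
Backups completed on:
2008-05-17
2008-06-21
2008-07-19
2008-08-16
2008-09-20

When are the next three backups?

2008-10-18, 2008-11-15, 2008-12-20

All dates are Saturdays, 35, 28, 28, 35 days apart.
Specifically, the 3rd Saturday of each month.
3rd Saturday of October 2008: 2008-10-18.
3rd Saturday of November 2008: 2008-11-15.
December 2008 — 3rd Saturday is 2008-12-20.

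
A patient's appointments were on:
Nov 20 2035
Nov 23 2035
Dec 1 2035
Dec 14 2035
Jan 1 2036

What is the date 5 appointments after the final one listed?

The spacing grows by 5 each time: 3, 8, 13, 18 days.
Next gap: 23 days. Jan 1 2036 + 23 days = Jan 24 2036.
Next gap: 28 days. Jan 24 2036 + 28 days = Feb 21 2036.
Next gap: 33 days. Feb 21 2036 + 33 days = Mar 25 2036.
Next gap: 38 days. Mar 25 2036 + 38 days = May 2 2036.
Next gap: 43 days. May 2 2036 + 43 days = Jun 14 2036.

Jun 14 2036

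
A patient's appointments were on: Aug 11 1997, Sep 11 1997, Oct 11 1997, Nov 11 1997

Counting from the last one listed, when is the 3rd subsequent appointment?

Each date is the 11th; the gaps (31, 30, 31) track the month lengths.
The rule is the 11th of each month.
Next: December 1997 → Dec 11 1997.
Next: January 1998 → Jan 11 1998.
Next: February 1998 → Feb 11 1998.

Feb 11 1998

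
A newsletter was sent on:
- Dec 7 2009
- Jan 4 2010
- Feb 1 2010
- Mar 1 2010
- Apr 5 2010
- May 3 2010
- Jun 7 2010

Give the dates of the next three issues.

Jul 5 2010, Aug 2 2010, Sep 6 2010

Gaps: 28, 28, 28, 35, 28, 35 days — a mix of 28 and 35. Every date is a Monday.
Each is the 1st Monday of its month.
July 2010 — 1st Monday is Jul 5 2010.
1st Monday of August 2010: Aug 2 2010.
September 2010 — 1st Monday is Sep 6 2010.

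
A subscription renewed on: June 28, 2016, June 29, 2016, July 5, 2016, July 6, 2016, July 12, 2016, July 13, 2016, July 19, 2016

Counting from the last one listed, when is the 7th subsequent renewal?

August 10, 2016

The gap pattern 1, 6, 1, 6, 1, 6 repeats every 2 events.
These are the Tuesdays and Wednesdays of each week.
Next Wednesday: July 20, 2016.
Next Tuesday: July 26, 2016.
The following Wednesday is July 27, 2016.
The following Tuesday is August 2, 2016.
Next Wednesday: August 3, 2016.
The following Tuesday is August 9, 2016.
Next Wednesday: August 10, 2016.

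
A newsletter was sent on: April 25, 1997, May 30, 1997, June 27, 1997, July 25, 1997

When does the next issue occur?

Every date is a Friday; gaps 35, 28, 28 days.
Each is the last Friday of its month (at least one falls on the 29th or later, ruling out '4th Friday').
August 1997 ends with Friday August 29, 1997.

August 29, 1997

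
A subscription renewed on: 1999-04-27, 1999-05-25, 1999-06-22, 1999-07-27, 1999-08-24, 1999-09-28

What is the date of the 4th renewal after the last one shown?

All dates are Tuesdays, 28, 28, 35, 28, 35 days apart.
Specifically, the 4th Tuesday of each month.
October 1999 — 4th Tuesday is 1999-10-26.
4th Tuesday of November 1999: 1999-11-23.
December 1999 — 4th Tuesday is 1999-12-28.
January 2000 — 4th Tuesday is 2000-01-25.

2000-01-25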